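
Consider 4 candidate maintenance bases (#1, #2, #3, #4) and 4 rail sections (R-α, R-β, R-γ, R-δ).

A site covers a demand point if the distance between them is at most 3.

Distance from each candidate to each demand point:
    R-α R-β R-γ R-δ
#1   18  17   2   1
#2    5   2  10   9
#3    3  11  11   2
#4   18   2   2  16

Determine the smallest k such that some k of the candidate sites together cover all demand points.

2

Coverage sets (demand points within 3 of each site):
  #1: {R-γ, R-δ}
  #2: {R-β}
  #3: {R-α, R-δ}
  #4: {R-β, R-γ}
No single site covers all 4 demand points.
But {#3, #4} covers everything, so the minimum is 2.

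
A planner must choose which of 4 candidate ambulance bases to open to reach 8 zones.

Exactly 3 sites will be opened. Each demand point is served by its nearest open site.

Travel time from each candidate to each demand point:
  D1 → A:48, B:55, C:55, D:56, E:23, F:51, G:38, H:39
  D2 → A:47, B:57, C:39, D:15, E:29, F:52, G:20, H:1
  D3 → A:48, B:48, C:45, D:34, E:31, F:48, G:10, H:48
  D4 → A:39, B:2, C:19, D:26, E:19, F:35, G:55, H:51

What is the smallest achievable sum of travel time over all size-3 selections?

Open {D2, D3, D4}.
  A→D4 39, B→D4 2, C→D4 19, D→D2 15, E→D4 19, F→D4 35, G→D3 10, H→D2 1  ⇒ total 140.
Compare {D1, D2, D4}: total 150.
Compare {D1, D3, D4}: total 189.
No size-3 selection does better; minimum is 140.

140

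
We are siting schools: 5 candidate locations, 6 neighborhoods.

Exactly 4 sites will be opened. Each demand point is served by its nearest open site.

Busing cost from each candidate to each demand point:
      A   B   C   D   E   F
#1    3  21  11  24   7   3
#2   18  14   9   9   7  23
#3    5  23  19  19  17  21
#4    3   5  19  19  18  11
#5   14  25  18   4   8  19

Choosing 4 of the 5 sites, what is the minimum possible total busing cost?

Open {#1, #2, #4, #5}.
  A→#1 3, B→#4 5, C→#2 9, D→#5 4, E→#1 7, F→#1 3  ⇒ total 31.
Compare {#1, #3, #4, #5}: total 33.
Compare {#1, #2, #3, #4}: total 36.
No size-4 selection does better; minimum is 31.

31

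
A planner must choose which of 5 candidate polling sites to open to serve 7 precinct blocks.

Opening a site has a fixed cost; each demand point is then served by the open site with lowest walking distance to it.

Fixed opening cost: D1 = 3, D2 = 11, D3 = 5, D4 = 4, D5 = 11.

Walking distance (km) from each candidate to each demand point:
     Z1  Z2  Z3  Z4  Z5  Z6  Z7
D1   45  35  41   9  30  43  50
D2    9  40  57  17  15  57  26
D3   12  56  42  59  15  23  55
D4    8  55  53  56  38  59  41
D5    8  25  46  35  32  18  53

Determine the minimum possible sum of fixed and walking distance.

167

Open {D1, D2, D5}: assign each demand point to its cheapest open site.
  Z1→D5 8, Z2→D5 25, Z3→D1 41, Z4→D1 9, Z5→D2 15, Z6→D5 18, Z7→D2 26
  walking distance 142, fixed 25 → total 167.
Compare {D1, D2, D4, D5}: walking distance 142 + fixed 29 = 171.
Compare {D1, D2, D3, D5}: walking distance 142 + fixed 30 = 172.
Compare {D1, D2, D3, D4, D5}: walking distance 142 + fixed 34 = 176.
All other subsets cost ≥ 171. Minimum total cost: 167.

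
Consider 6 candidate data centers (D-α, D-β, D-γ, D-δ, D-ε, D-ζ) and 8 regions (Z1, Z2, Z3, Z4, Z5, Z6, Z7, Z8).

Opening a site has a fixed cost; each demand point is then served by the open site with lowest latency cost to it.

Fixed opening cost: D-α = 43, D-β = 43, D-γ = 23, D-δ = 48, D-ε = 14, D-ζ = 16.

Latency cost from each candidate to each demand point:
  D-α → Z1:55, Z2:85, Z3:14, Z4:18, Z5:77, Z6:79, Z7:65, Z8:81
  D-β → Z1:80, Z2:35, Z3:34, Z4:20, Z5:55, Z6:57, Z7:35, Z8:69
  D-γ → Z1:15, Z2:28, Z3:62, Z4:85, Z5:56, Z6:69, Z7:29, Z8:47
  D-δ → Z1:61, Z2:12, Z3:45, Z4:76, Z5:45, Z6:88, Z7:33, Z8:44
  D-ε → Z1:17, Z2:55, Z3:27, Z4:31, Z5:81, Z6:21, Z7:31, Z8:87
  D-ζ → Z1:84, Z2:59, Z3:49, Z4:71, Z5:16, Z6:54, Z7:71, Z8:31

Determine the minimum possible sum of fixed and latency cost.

251

Open {D-γ, D-ε, D-ζ}: assign each demand point to its cheapest open site.
  Z1→D-γ 15, Z2→D-γ 28, Z3→D-ε 27, Z4→D-ε 31, Z5→D-ζ 16, Z6→D-ε 21, Z7→D-γ 29, Z8→D-ζ 31
  latency cost 198, fixed 53 → total 251.
Compare {D-ε, D-ζ}: latency cost 229 + fixed 30 = 259.
Compare {D-δ, D-ε, D-ζ}: latency cost 186 + fixed 78 = 264.
Compare {D-α, D-γ, D-ε, D-ζ}: latency cost 172 + fixed 96 = 268.
All other subsets cost ≥ 259. Minimum total cost: 251.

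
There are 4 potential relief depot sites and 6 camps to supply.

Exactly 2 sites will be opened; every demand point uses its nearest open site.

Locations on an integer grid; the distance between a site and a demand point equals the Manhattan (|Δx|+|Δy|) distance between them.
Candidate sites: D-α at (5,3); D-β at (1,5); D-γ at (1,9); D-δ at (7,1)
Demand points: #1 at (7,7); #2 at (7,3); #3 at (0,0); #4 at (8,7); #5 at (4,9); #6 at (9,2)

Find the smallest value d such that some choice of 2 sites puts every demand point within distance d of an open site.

7

Open {D-α, D-β}.
  Farthest demand point is #4 at distance 7 (to D-α); all others are ≤ 7.
With {D-β, D-δ} the worst case is 7.
With {D-α, D-γ} the worst case is 8.
No size-2 selection achieves below 7.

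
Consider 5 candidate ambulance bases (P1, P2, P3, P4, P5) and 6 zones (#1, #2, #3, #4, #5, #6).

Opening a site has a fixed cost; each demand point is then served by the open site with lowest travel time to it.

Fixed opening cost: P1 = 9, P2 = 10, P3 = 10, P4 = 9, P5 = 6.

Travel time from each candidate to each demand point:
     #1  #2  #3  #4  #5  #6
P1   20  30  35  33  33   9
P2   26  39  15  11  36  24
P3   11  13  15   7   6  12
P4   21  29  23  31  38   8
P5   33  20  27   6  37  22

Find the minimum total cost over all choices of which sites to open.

Open {P3}: assign each demand point to its cheapest open site.
  #1→P3 11, #2→P3 13, #3→P3 15, #4→P3 7, #5→P3 6, #6→P3 12
  travel time 64, fixed 10 → total 74.
Compare {P3, P4}: travel time 60 + fixed 19 = 79.
Compare {P3, P5}: travel time 63 + fixed 16 = 79.
Compare {P1, P3}: travel time 61 + fixed 19 = 80.
All other subsets cost ≥ 79. Minimum total cost: 74.

74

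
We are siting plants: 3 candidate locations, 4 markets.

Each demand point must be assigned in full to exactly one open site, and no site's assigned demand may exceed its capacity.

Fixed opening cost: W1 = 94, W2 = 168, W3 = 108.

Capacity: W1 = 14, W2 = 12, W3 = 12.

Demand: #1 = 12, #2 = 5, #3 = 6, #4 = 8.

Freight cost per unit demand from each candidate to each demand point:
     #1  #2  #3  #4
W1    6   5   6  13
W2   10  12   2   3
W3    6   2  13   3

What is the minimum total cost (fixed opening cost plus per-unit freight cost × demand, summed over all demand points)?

Open {W1, W2, W3}; cheapest assignment that respects the capacities:
  W1 (cap 14, load 11): #2, #3 — cost 5×5 + 6×6 = 61
  W2 (cap 12, load 8): #4 — cost 8×3 = 24
  W3 (cap 12, load 12): #1 — cost 12×6 = 72
  Shipping 157, fixed 370 → total 527.
  Any other capacity-feasible assignment to {W1, W2, W3} ships for at least 157.
Total demand is 31 and no other set of sites has combined capacity ≥ 31, so {W1, W2, W3} is the only feasible choice of open sites. Minimum: 527.

527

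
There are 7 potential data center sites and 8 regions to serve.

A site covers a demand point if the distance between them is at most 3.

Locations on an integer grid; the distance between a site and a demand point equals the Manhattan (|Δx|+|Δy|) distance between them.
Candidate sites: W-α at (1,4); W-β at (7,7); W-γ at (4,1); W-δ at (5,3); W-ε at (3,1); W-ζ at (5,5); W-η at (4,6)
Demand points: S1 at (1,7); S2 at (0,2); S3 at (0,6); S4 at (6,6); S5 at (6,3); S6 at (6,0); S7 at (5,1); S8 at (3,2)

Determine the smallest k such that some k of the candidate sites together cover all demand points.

3

Coverage sets (demand points within 3 of each site):
  W-α: {S1, S2, S3}
  W-β: {S4}
  W-γ: {S6, S7, S8}
  W-δ: {S5, S7, S8}
  W-ε: {S7, S8}
  W-ζ: {S4, S5}
  W-η: {S4}
No 2 sites suffice: every size-2 union leaves at least one demand point uncovered.
But {W-α, W-γ, W-ζ} covers everything, so the minimum is 3.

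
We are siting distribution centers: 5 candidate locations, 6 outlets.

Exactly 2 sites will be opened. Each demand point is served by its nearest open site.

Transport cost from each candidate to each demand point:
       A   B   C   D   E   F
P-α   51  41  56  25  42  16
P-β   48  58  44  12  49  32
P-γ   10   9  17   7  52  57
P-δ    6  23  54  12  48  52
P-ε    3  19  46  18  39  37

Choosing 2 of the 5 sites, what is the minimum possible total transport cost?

101

Open {P-α, P-γ}.
  A→P-γ 10, B→P-γ 9, C→P-γ 17, D→P-γ 7, E→P-α 42, F→P-α 16  ⇒ total 101.
Compare {P-γ, P-ε}: total 112.
Compare {P-β, P-γ}: total 124.
No size-2 selection does better; minimum is 101.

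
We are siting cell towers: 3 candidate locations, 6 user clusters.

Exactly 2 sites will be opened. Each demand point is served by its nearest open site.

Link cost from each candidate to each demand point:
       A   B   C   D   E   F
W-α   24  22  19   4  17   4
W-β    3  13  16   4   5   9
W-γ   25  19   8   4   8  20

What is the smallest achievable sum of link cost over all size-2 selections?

Open {W-β, W-γ}.
  A→W-β 3, B→W-β 13, C→W-γ 8, D→W-β 4, E→W-β 5, F→W-β 9  ⇒ total 42.
Compare {W-α, W-β}: total 45.
Compare {W-α, W-γ}: total 67.

42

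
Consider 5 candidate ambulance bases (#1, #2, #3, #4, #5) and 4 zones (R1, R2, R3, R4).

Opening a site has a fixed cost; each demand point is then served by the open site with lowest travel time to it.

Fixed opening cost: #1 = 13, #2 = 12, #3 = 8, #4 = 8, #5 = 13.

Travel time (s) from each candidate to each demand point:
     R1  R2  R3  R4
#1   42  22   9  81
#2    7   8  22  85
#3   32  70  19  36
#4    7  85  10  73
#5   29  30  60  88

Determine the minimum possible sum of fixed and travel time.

Open {#2, #3, #4}: assign each demand point to its cheapest open site.
  R1→#2 7, R2→#2 8, R3→#4 10, R4→#3 36
  travel time 61, fixed 28 → total 89.
Compare {#2, #3}: travel time 70 + fixed 20 = 90.
Compare {#1, #2, #3}: travel time 60 + fixed 33 = 93.
Compare {#1, #2, #3, #4}: travel time 60 + fixed 41 = 101.
All other subsets cost ≥ 90. Minimum total cost: 89.

89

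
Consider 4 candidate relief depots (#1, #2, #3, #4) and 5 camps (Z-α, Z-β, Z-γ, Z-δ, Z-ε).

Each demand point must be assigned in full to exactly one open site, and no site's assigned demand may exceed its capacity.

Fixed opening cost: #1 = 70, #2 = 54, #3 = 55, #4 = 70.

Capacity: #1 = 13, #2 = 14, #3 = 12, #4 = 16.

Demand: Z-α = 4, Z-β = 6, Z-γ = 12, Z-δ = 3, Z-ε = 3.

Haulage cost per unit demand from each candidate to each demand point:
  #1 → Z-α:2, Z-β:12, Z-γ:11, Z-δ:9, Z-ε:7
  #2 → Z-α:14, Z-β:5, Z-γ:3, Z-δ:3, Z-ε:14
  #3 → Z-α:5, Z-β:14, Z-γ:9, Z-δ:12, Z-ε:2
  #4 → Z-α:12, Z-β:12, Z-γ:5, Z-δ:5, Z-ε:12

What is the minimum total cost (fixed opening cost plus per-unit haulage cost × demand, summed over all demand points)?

Open {#2, #3, #4}; cheapest assignment that respects the capacities:
  #2 (cap 14, load 9): Z-β, Z-δ — cost 6×5 + 3×3 = 39
  #3 (cap 12, load 7): Z-α, Z-ε — cost 4×5 + 3×2 = 26
  #4 (cap 16, load 12): Z-γ — cost 12×5 = 60
  Shipping 125, fixed 179 → total 304.
  Any other capacity-feasible assignment to {#2, #3, #4} ships for at least 125.
Compare {#2, #4}: its best feasible assignment gives total 313.
Compare {#1, #4}: its best feasible assignment gives total 316.
Every other set of open sites that can feasibly serve all demand totals ≥ 313 even under its best assignment. Minimum: 304.

304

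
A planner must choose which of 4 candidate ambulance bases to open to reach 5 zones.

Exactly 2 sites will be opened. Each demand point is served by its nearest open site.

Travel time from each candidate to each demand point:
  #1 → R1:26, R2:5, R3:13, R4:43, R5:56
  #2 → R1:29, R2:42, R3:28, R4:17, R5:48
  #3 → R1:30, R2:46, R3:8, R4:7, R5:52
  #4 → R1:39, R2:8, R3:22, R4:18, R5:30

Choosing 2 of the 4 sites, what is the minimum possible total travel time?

83

Open {#3, #4}.
  R1→#3 30, R2→#4 8, R3→#3 8, R4→#3 7, R5→#4 30  ⇒ total 83.
Compare {#1, #4}: total 92.
Compare {#1, #3}: total 98.
No size-2 selection does better; minimum is 83.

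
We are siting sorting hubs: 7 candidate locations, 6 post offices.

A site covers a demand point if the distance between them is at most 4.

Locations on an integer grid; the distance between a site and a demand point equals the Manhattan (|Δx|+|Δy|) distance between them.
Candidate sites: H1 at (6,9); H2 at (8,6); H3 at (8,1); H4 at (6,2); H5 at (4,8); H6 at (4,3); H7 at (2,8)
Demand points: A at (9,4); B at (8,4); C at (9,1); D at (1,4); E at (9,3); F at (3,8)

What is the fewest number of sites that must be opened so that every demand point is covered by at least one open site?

3

Coverage sets (demand points within 4 of each site):
  H1: {F}
  H2: {A, B, E}
  H3: {A, B, C, E}
  H4: {B, C, E}
  H5: {F}
  H6: {D}
  H7: {F}
No 2 sites suffice: every size-2 union leaves at least one demand point uncovered.
But {H1, H3, H6} covers everything, so the minimum is 3.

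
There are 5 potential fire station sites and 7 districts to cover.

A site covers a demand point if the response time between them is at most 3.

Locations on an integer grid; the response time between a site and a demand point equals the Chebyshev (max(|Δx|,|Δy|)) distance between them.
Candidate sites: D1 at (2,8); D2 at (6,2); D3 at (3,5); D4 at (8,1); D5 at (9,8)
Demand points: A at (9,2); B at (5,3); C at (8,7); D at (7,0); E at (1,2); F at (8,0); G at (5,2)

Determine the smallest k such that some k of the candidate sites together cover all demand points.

3

Coverage sets (demand points within 3 of each site):
  D1: {}
  D2: {A, B, D, F, G}
  D3: {B, E, G}
  D4: {A, B, D, F, G}
  D5: {C}
No 2 sites suffice: every size-2 union leaves at least one demand point uncovered.
But {D2, D3, D5} covers everything, so the minimum is 3.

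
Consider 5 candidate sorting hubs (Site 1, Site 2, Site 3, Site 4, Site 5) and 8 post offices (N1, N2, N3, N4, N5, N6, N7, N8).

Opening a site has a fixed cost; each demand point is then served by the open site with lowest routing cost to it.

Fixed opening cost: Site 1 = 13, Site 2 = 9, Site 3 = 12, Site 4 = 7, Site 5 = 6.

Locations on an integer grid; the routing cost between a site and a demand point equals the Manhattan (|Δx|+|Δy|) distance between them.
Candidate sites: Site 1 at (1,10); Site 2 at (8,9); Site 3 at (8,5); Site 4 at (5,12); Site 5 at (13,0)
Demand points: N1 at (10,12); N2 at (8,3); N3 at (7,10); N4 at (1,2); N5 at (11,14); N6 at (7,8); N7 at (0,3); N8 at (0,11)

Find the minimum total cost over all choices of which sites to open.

Open {Site 1, Site 2}: assign each demand point to its cheapest open site.
  N1→Site 2 5, N2→Site 2 6, N3→Site 2 2, N4→Site 1 8, N5→Site 2 8, N6→Site 2 2, N7→Site 1 8, N8→Site 1 2
  routing cost 41, fixed 22 → total 63.
Compare {Site 3, Site 4}: routing cost 49 + fixed 19 = 68.
Compare {Site 1, Site 2, Site 5}: routing cost 41 + fixed 28 = 69.
Compare {Site 2}: routing cost 61 + fixed 9 = 70.
All other subsets cost ≥ 68. Minimum total cost: 63.

63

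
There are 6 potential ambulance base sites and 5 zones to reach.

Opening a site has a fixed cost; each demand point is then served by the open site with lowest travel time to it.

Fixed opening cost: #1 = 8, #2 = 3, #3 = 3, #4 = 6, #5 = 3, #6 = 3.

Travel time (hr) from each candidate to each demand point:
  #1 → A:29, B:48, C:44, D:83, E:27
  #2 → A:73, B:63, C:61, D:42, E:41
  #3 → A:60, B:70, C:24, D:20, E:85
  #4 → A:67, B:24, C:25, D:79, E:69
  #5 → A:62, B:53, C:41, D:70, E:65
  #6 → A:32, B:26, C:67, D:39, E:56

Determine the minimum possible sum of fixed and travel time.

Open {#1, #3, #6}: assign each demand point to its cheapest open site.
  A→#1 29, B→#6 26, C→#3 24, D→#3 20, E→#1 27
  travel time 126, fixed 14 → total 140.
Compare {#1, #3, #4}: travel time 124 + fixed 17 = 141.
Compare {#1, #2, #3, #6}: travel time 126 + fixed 17 = 143.
Compare {#1, #3, #5, #6}: travel time 126 + fixed 17 = 143.
All other subsets cost ≥ 141. Minimum total cost: 140.

140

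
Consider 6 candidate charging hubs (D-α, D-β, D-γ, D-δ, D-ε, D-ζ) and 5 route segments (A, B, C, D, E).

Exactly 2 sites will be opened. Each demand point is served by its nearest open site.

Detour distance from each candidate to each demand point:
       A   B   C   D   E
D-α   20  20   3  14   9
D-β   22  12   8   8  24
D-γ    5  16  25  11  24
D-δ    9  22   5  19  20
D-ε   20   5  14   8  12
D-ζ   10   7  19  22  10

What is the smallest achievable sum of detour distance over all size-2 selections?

Open {D-δ, D-ε}.
  A→D-δ 9, B→D-ε 5, C→D-δ 5, D→D-ε 8, E→D-ε 12  ⇒ total 39.
Compare {D-α, D-ζ}: total 43.
Compare {D-β, D-ζ}: total 43.
No size-2 selection does better; minimum is 39.

39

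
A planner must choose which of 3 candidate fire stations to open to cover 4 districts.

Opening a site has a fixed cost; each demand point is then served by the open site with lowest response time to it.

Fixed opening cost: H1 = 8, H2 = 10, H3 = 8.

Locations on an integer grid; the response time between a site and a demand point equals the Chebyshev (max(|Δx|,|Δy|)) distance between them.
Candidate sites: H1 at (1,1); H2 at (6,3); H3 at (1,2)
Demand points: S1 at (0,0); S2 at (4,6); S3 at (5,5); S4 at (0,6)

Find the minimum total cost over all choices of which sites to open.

Open {H3}: assign each demand point to its cheapest open site.
  S1→H3 2, S2→H3 4, S3→H3 4, S4→H3 4
  response time 14, fixed 8 → total 22.
Compare {H1}: response time 15 + fixed 8 = 23.
Compare {H2}: response time 17 + fixed 10 = 27.
Compare {H1, H2}: response time 11 + fixed 18 = 29.
All other subsets cost ≥ 23. Minimum total cost: 22.

22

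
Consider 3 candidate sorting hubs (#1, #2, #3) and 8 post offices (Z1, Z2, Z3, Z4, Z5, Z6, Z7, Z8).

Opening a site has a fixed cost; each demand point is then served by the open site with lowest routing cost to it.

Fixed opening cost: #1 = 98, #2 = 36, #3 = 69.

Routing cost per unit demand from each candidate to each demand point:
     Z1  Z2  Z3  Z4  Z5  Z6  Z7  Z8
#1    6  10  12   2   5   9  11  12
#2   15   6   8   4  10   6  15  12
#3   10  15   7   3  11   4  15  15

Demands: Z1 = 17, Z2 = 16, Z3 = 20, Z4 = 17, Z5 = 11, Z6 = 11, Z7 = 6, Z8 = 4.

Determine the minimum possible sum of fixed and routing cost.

Open {#1, #2}: assign each demand point to its cheapest open site.
  Z1→#1 17×6=102, Z2→#2 16×6=96, Z3→#2 20×8=160, Z4→#1 17×2=34, Z5→#1 11×5=55, Z6→#2 11×6=66, Z7→#1 6×11=66, Z8→#1 4×12=48
  routing cost 627, fixed 134 → total 761.
Compare {#1, #2, #3}: routing cost 585 + fixed 203 = 788.
Compare {#1, #3}: routing cost 649 + fixed 167 = 816.
Compare {#2, #3}: routing cost 749 + fixed 105 = 854.
All other subsets cost ≥ 788. Minimum total cost: 761.

761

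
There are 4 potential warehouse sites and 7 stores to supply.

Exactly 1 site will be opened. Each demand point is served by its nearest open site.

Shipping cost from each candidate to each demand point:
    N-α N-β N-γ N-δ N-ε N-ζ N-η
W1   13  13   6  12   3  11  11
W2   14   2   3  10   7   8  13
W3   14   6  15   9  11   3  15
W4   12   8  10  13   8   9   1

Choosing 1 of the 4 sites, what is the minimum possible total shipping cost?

57

Open {W2}.
  N-α→W2 14, N-β→W2 2, N-γ→W2 3, N-δ→W2 10, N-ε→W2 7, N-ζ→W2 8, N-η→W2 13  ⇒ total 57.
Compare {W4}: total 61.
Compare {W1}: total 69.
No size-1 selection does better; minimum is 57.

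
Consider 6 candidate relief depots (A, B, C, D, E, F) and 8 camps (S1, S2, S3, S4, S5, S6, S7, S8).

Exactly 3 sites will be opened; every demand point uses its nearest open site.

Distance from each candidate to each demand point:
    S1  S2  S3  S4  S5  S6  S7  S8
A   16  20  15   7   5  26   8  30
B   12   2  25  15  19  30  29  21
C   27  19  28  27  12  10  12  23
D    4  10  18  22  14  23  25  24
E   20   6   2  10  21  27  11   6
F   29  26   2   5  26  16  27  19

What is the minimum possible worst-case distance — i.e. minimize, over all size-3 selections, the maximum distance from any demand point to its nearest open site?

Open {B, C, E}.
  Farthest demand point is S1 at distance 12 (to B); all others are ≤ 12.
With {C, D, E} the worst case is 12.
With {A, C, E} the worst case is 16.
No size-3 selection achieves below 12.

12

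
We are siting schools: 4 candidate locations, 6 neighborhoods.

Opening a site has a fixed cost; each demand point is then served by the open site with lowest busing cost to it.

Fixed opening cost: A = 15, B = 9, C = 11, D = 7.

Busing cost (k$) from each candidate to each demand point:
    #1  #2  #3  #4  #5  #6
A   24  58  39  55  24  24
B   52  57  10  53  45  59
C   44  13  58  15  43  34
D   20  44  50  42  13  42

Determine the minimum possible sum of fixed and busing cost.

132

Open {B, C, D}: assign each demand point to its cheapest open site.
  #1→D 20, #2→C 13, #3→B 10, #4→C 15, #5→D 13, #6→C 34
  busing cost 105, fixed 27 → total 132.
Compare {A, B, C, D}: busing cost 95 + fixed 42 = 137.
Compare {A, B, C}: busing cost 110 + fixed 35 = 145.
Compare {A, C, D}: busing cost 124 + fixed 33 = 157.
All other subsets cost ≥ 137. Minimum total cost: 132.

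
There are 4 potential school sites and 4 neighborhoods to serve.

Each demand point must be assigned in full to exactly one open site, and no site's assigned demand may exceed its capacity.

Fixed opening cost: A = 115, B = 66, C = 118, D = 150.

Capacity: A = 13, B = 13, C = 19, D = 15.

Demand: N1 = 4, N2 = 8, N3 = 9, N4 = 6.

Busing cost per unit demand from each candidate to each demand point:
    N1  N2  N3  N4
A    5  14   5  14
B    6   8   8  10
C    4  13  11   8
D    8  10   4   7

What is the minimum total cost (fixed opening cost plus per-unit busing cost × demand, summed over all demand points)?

Open {B, D}; cheapest assignment that respects the capacities:
  B (cap 13, load 12): N1, N2 — cost 4×6 + 8×8 = 88
  D (cap 15, load 15): N3, N4 — cost 9×4 + 6×7 = 78
  Shipping 166, fixed 216 → total 382.
  Any other capacity-feasible assignment to {B, D} ships for at least 166.
Compare {B, C}: its best feasible assignment gives total 411.
Compare {A, C}: its best feasible assignment gives total 446.
Every other set of open sites that can feasibly serve all demand totals ≥ 411 even under its best assignment. Minimum: 382.

382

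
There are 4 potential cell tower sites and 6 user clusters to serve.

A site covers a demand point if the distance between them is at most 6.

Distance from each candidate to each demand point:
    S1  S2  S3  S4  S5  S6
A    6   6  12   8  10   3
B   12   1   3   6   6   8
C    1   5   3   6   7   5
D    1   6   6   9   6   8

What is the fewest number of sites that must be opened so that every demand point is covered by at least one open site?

2

Coverage sets (demand points within 6 of each site):
  A: {S1, S2, S6}
  B: {S2, S3, S4, S5}
  C: {S1, S2, S3, S4, S6}
  D: {S1, S2, S3, S5}
No single site covers all 6 demand points.
But {A, B} covers everything, so the minimum is 2.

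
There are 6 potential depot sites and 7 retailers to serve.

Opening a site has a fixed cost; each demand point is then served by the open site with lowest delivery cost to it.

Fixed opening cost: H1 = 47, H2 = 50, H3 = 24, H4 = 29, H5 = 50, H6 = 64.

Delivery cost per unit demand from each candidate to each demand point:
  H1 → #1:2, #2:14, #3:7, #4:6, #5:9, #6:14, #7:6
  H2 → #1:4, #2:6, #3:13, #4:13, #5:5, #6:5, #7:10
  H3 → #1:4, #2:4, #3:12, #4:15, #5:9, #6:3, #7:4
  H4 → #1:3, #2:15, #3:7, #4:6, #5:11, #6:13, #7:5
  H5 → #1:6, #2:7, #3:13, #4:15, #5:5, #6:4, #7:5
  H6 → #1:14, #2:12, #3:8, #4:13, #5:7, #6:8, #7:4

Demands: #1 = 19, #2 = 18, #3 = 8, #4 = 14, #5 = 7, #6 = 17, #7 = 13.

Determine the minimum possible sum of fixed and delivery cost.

Open {H1, H3}: assign each demand point to its cheapest open site.
  #1→H1 19×2=38, #2→H3 18×4=72, #3→H1 8×7=56, #4→H1 14×6=84, #5→H1 7×9=63, #6→H3 17×3=51, #7→H3 13×4=52
  delivery cost 416, fixed 71 → total 487.
Compare {H3, H4}: delivery cost 435 + fixed 53 = 488.
Compare {H1, H2, H3}: delivery cost 388 + fixed 121 = 509.
Compare {H1, H3, H5}: delivery cost 388 + fixed 121 = 509.
All other subsets cost ≥ 488. Minimum total cost: 487.

487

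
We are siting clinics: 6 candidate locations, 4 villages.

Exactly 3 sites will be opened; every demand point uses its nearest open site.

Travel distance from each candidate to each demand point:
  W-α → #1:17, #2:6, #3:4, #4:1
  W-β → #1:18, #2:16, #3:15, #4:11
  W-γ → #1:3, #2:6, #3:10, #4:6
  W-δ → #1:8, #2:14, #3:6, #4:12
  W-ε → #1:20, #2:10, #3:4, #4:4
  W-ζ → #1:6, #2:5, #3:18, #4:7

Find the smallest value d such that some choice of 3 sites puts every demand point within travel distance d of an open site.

5

Open {W-α, W-γ, W-ζ}.
  Farthest demand point is #2 at travel distance 5 (to W-ζ); all others are ≤ 5.
With {W-γ, W-ε, W-ζ} the worst case is 5.
With {W-α, W-β, W-γ} the worst case is 6.
No size-3 selection achieves below 5.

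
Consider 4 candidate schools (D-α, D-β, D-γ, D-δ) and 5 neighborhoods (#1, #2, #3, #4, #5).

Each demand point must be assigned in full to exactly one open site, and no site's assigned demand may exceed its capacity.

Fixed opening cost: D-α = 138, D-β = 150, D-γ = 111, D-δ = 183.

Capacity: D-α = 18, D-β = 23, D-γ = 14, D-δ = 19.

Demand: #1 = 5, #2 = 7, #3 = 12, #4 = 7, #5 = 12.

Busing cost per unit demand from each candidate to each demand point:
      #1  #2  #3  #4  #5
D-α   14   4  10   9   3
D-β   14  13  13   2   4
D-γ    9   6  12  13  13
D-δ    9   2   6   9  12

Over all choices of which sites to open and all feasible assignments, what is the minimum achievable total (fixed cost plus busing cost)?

Open {D-β, D-γ, D-δ}; cheapest assignment that respects the capacities:
  D-β (cap 23, load 19): #4, #5 — cost 7×2 + 12×4 = 62
  D-γ (cap 14, load 5): #1 — cost 5×9 = 45
  D-δ (cap 19, load 19): #2, #3 — cost 7×2 + 12×6 = 86
  Shipping 193, fixed 444 → total 637.
  Any other capacity-feasible assignment to {D-β, D-γ, D-δ} ships for at least 193.
Compare {D-α, D-β, D-γ}: its best feasible assignment gives total 668.
Compare {D-α, D-β, D-δ}: its best feasible assignment gives total 677.
Every other set of open sites that can feasibly serve all demand totals ≥ 668 even under its best assignment. Minimum: 637.

637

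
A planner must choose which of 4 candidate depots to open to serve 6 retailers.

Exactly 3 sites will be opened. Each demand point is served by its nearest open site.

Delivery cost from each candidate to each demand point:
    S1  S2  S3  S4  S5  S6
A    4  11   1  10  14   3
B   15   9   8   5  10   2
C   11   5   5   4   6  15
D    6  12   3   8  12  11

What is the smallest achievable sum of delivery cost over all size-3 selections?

22

Open {A, B, C}.
  S1→A 4, S2→C 5, S3→A 1, S4→C 4, S5→C 6, S6→B 2  ⇒ total 22.
Compare {A, C, D}: total 23.
Compare {B, C, D}: total 26.
No size-3 selection does better; minimum is 22.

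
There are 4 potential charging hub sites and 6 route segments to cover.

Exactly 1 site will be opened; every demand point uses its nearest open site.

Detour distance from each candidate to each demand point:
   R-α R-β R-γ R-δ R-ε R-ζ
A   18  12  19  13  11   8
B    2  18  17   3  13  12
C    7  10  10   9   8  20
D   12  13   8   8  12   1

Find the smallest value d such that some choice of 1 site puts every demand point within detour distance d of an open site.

13

Open {D}.
  Farthest demand point is R-β at detour distance 13 (to D); all others are ≤ 13.
With {B} the worst case is 18.
With {A} the worst case is 19.
No size-1 selection achieves below 13.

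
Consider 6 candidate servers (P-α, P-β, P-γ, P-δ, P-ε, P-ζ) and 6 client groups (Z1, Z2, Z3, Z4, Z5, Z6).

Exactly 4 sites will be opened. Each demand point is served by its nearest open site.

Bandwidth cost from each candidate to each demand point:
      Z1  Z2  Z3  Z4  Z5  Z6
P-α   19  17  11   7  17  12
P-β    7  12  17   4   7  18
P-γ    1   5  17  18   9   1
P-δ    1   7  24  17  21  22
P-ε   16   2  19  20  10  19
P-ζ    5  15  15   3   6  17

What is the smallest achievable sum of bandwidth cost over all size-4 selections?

Open {P-α, P-γ, P-ε, P-ζ}.
  Z1→P-γ 1, Z2→P-ε 2, Z3→P-α 11, Z4→P-ζ 3, Z5→P-ζ 6, Z6→P-γ 1  ⇒ total 24.
Compare {P-α, P-β, P-γ, P-ε}: total 26.
Compare {P-α, P-β, P-γ, P-ζ}: total 27.
No size-4 selection does better; minimum is 24.

24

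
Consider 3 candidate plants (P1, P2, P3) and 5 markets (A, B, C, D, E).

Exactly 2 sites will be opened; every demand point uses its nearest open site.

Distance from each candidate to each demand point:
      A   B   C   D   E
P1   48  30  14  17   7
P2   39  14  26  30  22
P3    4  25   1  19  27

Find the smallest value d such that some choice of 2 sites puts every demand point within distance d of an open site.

Open {P2, P3}.
  Farthest demand point is E at distance 22 (to P2); all others are ≤ 22.
With {P1, P3} the worst case is 25.
With {P1, P2} the worst case is 39.
No size-2 selection achieves below 22.

22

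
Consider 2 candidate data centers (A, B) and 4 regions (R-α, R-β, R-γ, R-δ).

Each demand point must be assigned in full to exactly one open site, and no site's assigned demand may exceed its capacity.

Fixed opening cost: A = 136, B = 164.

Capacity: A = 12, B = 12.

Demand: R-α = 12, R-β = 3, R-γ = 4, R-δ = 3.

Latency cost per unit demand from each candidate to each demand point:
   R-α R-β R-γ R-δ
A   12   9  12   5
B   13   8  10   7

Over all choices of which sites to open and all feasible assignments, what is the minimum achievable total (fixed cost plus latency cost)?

529

Open {A, B}; cheapest assignment that respects the capacities:
  A (cap 12, load 12): R-α — cost 12×12 = 144
  B (cap 12, load 10): R-β, R-γ, R-δ — cost 3×8 + 4×10 + 3×7 = 85
  Shipping 229, fixed 300 → total 529.
  Any other capacity-feasible assignment to {A, B} ships for at least 229.
Total demand is 22 and no other set of sites has combined capacity ≥ 22, so {A, B} is the only feasible choice of open sites. Minimum: 529.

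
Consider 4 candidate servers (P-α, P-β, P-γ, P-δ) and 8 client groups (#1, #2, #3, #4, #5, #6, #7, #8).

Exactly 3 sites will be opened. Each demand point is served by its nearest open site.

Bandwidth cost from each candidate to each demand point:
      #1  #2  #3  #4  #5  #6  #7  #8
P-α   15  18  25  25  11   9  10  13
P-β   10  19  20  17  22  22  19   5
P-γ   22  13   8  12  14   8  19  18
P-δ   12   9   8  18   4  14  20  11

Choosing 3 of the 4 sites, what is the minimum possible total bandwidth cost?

72

Open {P-α, P-β, P-δ}.
  #1→P-β 10, #2→P-δ 9, #3→P-δ 8, #4→P-β 17, #5→P-δ 4, #6→P-α 9, #7→P-α 10, #8→P-β 5  ⇒ total 72.
Compare {P-α, P-γ, P-δ}: total 74.
Compare {P-β, P-γ, P-δ}: total 75.
No size-3 selection does better; minimum is 72.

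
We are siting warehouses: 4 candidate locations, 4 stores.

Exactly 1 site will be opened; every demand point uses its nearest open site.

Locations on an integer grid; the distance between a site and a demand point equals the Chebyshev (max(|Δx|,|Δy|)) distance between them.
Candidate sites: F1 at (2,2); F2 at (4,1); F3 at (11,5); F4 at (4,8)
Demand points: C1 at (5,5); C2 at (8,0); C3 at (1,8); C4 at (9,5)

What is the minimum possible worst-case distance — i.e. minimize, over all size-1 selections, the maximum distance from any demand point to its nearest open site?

Open {F1}.
  Farthest demand point is C4 at distance 7 (to F1); all others are ≤ 7.
With {F2} the worst case is 7.
With {F4} the worst case is 8.
No size-1 selection achieves below 7.

7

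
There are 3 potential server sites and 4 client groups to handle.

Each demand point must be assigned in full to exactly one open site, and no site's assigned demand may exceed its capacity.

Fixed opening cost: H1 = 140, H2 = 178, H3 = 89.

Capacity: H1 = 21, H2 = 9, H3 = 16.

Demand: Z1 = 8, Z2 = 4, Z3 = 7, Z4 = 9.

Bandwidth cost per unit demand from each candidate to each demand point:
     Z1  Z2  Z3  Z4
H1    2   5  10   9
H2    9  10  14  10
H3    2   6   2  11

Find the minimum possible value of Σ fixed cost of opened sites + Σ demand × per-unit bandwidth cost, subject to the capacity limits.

360

Open {H1, H3}; cheapest assignment that respects the capacities:
  H1 (cap 21, load 21): Z1, Z2, Z4 — cost 8×2 + 4×5 + 9×9 = 117
  H3 (cap 16, load 7): Z3 — cost 7×2 = 14
  Shipping 131, fixed 229 → total 360.
  Any other capacity-feasible assignment to {H1, H3} ships for at least 131.
Compare {H1, H2}: its best feasible assignment gives total 514.
Compare {H1, H2, H3}: its best feasible assignment gives total 538.
Every other set of open sites that can feasibly serve all demand totals ≥ 514 even under its best assignment. Minimum: 360.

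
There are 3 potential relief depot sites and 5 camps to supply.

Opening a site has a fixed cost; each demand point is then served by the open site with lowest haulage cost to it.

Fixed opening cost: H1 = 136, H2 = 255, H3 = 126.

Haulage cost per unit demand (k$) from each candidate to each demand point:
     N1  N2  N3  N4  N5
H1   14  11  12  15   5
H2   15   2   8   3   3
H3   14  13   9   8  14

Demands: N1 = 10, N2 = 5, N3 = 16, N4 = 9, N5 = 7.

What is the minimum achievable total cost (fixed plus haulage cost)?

591

Open {H2}: assign each demand point to its cheapest open site.
  N1→H2 10×15=150, N2→H2 5×2=10, N3→H2 16×8=128, N4→H2 9×3=27, N5→H2 7×3=21
  haulage cost 336, fixed 255 → total 591.
Compare {H3}: haulage cost 519 + fixed 126 = 645.
Compare {H1}: haulage cost 557 + fixed 136 = 693.
Compare {H2, H3}: haulage cost 326 + fixed 381 = 707.
All other subsets cost ≥ 645. Minimum total cost: 591.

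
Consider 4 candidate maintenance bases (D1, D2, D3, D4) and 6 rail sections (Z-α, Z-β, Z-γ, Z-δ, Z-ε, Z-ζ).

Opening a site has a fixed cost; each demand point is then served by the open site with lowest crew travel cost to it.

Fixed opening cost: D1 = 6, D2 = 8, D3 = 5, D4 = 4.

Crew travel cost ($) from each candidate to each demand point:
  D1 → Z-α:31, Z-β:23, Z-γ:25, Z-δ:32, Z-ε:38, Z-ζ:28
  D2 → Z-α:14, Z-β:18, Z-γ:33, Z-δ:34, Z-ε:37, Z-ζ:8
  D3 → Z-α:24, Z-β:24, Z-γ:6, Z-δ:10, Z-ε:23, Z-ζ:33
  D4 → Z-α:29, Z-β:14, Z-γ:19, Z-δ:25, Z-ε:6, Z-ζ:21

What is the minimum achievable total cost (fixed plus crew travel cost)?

Open {D2, D3, D4}: assign each demand point to its cheapest open site.
  Z-α→D2 14, Z-β→D4 14, Z-γ→D3 6, Z-δ→D3 10, Z-ε→D4 6, Z-ζ→D2 8
  crew travel cost 58, fixed 17 → total 75.
Compare {D1, D2, D3, D4}: crew travel cost 58 + fixed 23 = 81.
Compare {D3, D4}: crew travel cost 81 + fixed 9 = 90.
Compare {D2, D3}: crew travel cost 79 + fixed 13 = 92.
All other subsets cost ≥ 81. Minimum total cost: 75.

75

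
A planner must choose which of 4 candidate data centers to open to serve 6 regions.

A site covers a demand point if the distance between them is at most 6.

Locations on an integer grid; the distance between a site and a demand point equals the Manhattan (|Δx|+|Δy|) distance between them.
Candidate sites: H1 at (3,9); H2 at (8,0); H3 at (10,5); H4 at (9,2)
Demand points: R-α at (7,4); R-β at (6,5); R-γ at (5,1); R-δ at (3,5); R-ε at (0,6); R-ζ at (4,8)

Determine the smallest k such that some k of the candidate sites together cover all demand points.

2

Coverage sets (demand points within 6 of each site):
  H1: {R-δ, R-ε, R-ζ}
  H2: {R-α, R-γ}
  H3: {R-α, R-β}
  H4: {R-α, R-β, R-γ}
No single site covers all 6 demand points.
But {H1, H4} covers everything, so the minimum is 2.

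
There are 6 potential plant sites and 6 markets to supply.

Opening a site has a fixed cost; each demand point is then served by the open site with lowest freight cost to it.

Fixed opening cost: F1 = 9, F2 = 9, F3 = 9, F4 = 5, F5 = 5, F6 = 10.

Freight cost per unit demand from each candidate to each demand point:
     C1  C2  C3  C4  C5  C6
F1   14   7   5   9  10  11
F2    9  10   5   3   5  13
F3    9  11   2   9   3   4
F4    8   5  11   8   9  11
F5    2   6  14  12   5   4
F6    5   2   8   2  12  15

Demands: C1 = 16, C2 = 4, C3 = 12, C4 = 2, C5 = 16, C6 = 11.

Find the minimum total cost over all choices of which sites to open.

184

Open {F3, F5, F6}: assign each demand point to its cheapest open site.
  C1→F5 16×2=32, C2→F6 4×2=8, C3→F3 12×2=24, C4→F6 2×2=4, C5→F3 16×3=48, C6→F3 11×4=44
  freight cost 160, fixed 24 → total 184.
Compare {F3, F4, F5, F6}: freight cost 160 + fixed 29 = 189.
Compare {F1, F3, F5, F6}: freight cost 160 + fixed 33 = 193.
Compare {F2, F3, F5, F6}: freight cost 160 + fixed 33 = 193.
All other subsets cost ≥ 189. Minimum total cost: 184.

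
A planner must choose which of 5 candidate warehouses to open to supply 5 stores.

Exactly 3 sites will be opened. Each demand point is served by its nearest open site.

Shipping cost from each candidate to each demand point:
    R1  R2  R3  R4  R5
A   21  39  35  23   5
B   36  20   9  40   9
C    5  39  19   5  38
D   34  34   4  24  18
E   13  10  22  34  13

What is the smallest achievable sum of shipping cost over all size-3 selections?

Open {C, D, E}.
  R1→C 5, R2→E 10, R3→D 4, R4→C 5, R5→E 13  ⇒ total 37.
Compare {B, C, E}: total 38.
Compare {B, C, D}: total 43.
No size-3 selection does better; minimum is 37.

37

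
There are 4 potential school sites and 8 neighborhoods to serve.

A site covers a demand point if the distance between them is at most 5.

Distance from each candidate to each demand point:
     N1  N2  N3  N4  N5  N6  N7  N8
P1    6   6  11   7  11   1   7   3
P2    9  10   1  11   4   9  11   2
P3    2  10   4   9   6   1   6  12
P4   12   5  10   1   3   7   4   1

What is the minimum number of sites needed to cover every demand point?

Coverage sets (demand points within 5 of each site):
  P1: {N6, N8}
  P2: {N3, N5, N8}
  P3: {N1, N3, N6}
  P4: {N2, N4, N5, N7, N8}
No single site covers all 8 demand points.
But {P3, P4} covers everything, so the minimum is 2.

2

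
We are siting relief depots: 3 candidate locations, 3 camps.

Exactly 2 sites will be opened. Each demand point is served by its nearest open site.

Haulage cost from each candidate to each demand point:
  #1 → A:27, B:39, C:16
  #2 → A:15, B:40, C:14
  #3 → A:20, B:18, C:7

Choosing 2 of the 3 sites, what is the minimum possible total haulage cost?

Open {#2, #3}.
  A→#2 15, B→#3 18, C→#3 7  ⇒ total 40.
Compare {#1, #3}: total 45.
Compare {#1, #2}: total 68.

40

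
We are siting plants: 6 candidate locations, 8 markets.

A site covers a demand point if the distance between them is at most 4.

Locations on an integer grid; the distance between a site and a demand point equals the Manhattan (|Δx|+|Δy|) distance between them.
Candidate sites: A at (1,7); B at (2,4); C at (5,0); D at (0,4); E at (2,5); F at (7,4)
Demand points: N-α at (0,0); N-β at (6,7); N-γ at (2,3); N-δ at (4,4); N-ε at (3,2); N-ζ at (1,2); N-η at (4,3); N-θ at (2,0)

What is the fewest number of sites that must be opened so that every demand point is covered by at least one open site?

3

Coverage sets (demand points within 4 of each site):
  A: {}
  B: {N-γ, N-δ, N-ε, N-ζ, N-η, N-θ}
  C: {N-ε, N-η, N-θ}
  D: {N-α, N-γ, N-δ, N-ζ}
  E: {N-γ, N-δ, N-ε, N-ζ, N-η}
  F: {N-β, N-δ, N-η}
No 2 sites suffice: every size-2 union leaves at least one demand point uncovered.
But {B, D, F} covers everything, so the minimum is 3.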